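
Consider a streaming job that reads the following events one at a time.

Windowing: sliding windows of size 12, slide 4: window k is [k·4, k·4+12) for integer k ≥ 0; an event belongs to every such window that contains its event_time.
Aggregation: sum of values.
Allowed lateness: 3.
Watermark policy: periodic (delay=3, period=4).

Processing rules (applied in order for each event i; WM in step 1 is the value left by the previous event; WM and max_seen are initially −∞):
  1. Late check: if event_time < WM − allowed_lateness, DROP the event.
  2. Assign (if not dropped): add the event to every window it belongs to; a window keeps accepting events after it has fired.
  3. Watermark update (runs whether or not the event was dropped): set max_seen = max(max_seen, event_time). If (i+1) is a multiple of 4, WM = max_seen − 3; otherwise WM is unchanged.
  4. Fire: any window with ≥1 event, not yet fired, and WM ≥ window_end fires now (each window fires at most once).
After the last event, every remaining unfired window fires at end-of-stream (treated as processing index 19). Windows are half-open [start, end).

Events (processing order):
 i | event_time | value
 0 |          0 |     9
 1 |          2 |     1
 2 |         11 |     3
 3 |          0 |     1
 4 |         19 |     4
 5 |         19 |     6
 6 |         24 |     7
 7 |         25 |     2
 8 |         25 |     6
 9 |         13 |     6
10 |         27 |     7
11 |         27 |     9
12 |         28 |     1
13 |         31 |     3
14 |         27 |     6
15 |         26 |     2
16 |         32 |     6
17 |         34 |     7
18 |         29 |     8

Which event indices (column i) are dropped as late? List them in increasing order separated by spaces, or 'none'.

9

i=0 t=0 v=9: → [0,12); WM=−∞
i=1 t=2 v=1: → [0,12); WM=−∞
i=2 t=11 v=3: → [8,20),[4,16),[0,12); WM=−∞
i=3 t=0 v=1: → [0,12); WM=8
i=4 t=19 v=4: → [16,28),[12,24),[8,20); WM=8
i=5 t=19 v=6: → [16,28),[12,24),[8,20); WM=8
i=6 t=24 v=7: → [24,36),[20,32),[16,28); WM=8
i=7 t=25 v=2: → [24,36),[20,32),[16,28); WM=22; [0,12) fires=14 [4,16) fires=3 [8,20) fires=13
i=8 t=25 v=6: → [24,36),[20,32),[16,28); WM=22
i=9 t=13 v=6: DROP (t<22-3); WM=22
i=10 t=27 v=7: → [24,36),[20,32),[16,28); WM=22
i=11 t=27 v=9: → [24,36),[20,32),[16,28); WM=24; [12,24) fires=10
i=12 t=28 v=1: → [28,40),[24,36),[20,32); WM=24
i=13 t=31 v=3: → [28,40),[24,36),[20,32); WM=24
i=14 t=27 v=6: → [24,36),[20,32),[16,28); WM=24
i=15 t=26 v=2: → [24,36),[20,32),[16,28); WM=28; [16,28) fires=49
i=16 t=32 v=6: → [32,44),[28,40),[24,36); WM=28
i=17 t=34 v=7: → [32,44),[28,40),[24,36); WM=28
i=18 t=29 v=8: → [28,40),[24,36),[20,32); WM=28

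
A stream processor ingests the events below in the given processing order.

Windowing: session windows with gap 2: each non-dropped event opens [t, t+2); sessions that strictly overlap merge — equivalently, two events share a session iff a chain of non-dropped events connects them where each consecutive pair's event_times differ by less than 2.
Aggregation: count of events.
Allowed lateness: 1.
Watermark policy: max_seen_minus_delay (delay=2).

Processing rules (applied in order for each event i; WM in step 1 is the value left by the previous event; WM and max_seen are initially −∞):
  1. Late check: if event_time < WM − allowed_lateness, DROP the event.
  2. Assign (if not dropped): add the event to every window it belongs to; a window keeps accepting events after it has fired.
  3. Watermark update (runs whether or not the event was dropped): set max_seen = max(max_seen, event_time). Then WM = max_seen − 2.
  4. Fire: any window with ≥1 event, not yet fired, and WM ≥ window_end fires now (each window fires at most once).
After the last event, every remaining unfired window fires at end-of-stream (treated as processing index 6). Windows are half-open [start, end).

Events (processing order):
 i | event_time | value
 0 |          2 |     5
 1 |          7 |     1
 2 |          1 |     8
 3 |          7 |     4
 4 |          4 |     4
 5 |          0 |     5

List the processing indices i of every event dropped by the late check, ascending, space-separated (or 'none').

2 5

i=0 t=2 v=5: → [2,4); WM=0
i=1 t=7 v=1: → [7,9); WM=5
i=2 t=1 v=8: DROP (t<5-1); WM=5
i=3 t=7 v=4: → [7,9); WM=5
i=4 t=4 v=4: → [4,6); WM=5
i=5 t=0 v=5: DROP (t<5-1); WM=5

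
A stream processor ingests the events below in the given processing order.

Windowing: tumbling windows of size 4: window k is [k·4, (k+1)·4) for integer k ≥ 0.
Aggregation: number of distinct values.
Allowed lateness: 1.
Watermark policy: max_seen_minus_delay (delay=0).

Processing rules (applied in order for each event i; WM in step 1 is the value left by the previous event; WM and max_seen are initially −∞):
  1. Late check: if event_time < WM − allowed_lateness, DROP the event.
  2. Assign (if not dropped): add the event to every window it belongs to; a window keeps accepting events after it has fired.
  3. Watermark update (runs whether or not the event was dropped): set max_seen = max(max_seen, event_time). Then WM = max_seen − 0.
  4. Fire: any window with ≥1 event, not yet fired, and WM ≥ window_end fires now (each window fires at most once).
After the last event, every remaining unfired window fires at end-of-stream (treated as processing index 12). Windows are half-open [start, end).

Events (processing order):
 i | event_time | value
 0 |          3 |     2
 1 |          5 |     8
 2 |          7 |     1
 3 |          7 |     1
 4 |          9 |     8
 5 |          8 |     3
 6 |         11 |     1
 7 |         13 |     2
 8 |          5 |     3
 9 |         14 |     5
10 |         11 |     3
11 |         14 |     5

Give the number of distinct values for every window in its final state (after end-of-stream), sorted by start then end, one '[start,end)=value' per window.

i=0 t=3 v=2: → [0,4); WM=3
i=1 t=5 v=8: → [4,8); WM=5; [0,4) fires=1
i=2 t=7 v=1: → [4,8); WM=7
i=3 t=7 v=1: → [4,8); WM=7
i=4 t=9 v=8: → [8,12); WM=9; [4,8) fires=2
i=5 t=8 v=3: → [8,12); WM=9
i=6 t=11 v=1: → [8,12); WM=11
i=7 t=13 v=2: → [12,16); WM=13; [8,12) fires=3
i=8 t=5 v=3: DROP (t<13-1); WM=13
i=9 t=14 v=5: → [12,16); WM=14
i=10 t=11 v=3: DROP (t<14-1); WM=14
i=11 t=14 v=5: → [12,16); WM=14

[0,4)=1 [4,8)=2 [8,12)=3 [12,16)=2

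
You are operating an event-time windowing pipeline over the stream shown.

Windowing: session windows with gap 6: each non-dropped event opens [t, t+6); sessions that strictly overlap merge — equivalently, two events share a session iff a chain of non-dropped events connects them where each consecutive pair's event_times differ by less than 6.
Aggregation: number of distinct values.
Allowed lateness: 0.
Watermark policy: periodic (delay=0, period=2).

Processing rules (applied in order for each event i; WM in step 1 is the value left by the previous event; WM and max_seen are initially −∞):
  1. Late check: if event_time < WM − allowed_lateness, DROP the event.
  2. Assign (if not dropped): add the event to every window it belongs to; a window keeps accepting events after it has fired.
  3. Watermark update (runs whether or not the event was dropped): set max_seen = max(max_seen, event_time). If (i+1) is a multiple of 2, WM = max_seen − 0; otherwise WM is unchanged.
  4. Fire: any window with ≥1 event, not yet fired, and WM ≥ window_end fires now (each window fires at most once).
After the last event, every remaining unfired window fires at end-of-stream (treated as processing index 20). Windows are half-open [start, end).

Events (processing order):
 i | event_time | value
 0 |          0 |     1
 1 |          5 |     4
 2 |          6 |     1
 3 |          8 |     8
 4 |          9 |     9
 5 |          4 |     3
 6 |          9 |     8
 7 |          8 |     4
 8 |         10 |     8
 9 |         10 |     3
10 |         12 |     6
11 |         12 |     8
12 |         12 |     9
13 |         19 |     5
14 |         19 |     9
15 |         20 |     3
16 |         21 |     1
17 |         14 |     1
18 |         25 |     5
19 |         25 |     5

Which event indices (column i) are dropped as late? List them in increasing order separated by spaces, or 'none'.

i=0 t=0 v=1: → [0,6); WM=−∞
i=1 t=5 v=4: → [0,11); WM=5
i=2 t=6 v=1: → [0,12); WM=5
i=3 t=8 v=8: → [0,14); WM=8
i=4 t=9 v=9: → [0,15); WM=8
i=5 t=4 v=3: DROP (t<8-0); WM=9
i=6 t=9 v=8: → [0,15); WM=9
i=7 t=8 v=4: DROP (t<9-0); WM=9
i=8 t=10 v=8: → [0,16); WM=9
i=9 t=10 v=3: → [0,16); WM=10
i=10 t=12 v=6: → [0,18); WM=10
i=11 t=12 v=8: → [0,18); WM=12
i=12 t=12 v=9: → [0,18); WM=12
i=13 t=19 v=5: → [19,25); WM=19
i=14 t=19 v=9: → [19,25); WM=19
i=15 t=20 v=3: → [19,26); WM=20
i=16 t=21 v=1: → [19,27); WM=20
i=17 t=14 v=1: DROP (t<20-0); WM=21
i=18 t=25 v=5: → [19,31); WM=21
i=19 t=25 v=5: → [19,31); WM=25

5 7 17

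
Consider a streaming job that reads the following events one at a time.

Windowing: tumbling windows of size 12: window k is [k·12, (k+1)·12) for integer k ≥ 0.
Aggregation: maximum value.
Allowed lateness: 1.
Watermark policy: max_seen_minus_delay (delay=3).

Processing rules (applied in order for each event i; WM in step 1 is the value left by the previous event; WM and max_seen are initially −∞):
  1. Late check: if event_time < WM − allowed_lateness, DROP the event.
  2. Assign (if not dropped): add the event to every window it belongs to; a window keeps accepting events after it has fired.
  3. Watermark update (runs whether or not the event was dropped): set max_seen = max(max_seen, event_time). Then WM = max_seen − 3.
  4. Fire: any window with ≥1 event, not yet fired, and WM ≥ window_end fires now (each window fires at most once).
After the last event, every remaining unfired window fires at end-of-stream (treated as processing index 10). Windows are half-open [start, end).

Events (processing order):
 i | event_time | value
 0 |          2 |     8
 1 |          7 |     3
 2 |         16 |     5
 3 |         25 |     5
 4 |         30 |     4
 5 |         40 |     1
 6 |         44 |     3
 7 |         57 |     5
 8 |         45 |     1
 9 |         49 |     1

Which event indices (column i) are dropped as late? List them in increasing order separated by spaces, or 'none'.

i=0 t=2 v=8: → [0,12); WM=-1
i=1 t=7 v=3: → [0,12); WM=4
i=2 t=16 v=5: → [12,24); WM=13; [0,12) fires=8
i=3 t=25 v=5: → [24,36); WM=22
i=4 t=30 v=4: → [24,36); WM=27; [12,24) fires=5
i=5 t=40 v=1: → [36,48); WM=37; [24,36) fires=5
i=6 t=44 v=3: → [36,48); WM=41
i=7 t=57 v=5: → [48,60); WM=54; [36,48) fires=3
i=8 t=45 v=1: DROP (t<54-1); WM=54
i=9 t=49 v=1: DROP (t<54-1); WM=54

8 9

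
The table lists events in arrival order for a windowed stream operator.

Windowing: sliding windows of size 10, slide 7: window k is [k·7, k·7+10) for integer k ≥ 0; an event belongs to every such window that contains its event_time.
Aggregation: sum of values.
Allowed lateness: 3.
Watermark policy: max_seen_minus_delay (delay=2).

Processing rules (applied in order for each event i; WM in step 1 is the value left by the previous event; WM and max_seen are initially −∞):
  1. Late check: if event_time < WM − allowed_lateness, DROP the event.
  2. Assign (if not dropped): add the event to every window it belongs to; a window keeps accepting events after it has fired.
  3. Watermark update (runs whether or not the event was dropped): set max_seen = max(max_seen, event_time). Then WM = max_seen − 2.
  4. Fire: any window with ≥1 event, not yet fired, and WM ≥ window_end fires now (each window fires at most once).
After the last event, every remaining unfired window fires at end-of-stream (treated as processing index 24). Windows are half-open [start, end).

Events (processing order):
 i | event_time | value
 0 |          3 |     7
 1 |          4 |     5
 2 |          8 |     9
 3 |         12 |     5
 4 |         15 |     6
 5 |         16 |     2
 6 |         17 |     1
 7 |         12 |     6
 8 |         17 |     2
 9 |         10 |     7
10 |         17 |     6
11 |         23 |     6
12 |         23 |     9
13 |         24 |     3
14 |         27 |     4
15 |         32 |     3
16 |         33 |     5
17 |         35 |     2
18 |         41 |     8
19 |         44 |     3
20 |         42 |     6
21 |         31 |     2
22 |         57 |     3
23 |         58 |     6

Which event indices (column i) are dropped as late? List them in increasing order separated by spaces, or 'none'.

9 21

i=0 t=3 v=7: → [0,10); WM=1
i=1 t=4 v=5: → [0,10); WM=2
i=2 t=8 v=9: → [7,17),[0,10); WM=6
i=3 t=12 v=5: → [7,17); WM=10; [0,10) fires=21
i=4 t=15 v=6: → [14,24),[7,17); WM=13
i=5 t=16 v=2: → [14,24),[7,17); WM=14
i=6 t=17 v=1: → [14,24); WM=15
i=7 t=12 v=6: → [7,17); WM=15
i=8 t=17 v=2: → [14,24); WM=15
i=9 t=10 v=7: DROP (t<15-3); WM=15
i=10 t=17 v=6: → [14,24); WM=15
i=11 t=23 v=6: → [21,31),[14,24); WM=21; [7,17) fires=28
i=12 t=23 v=9: → [21,31),[14,24); WM=21
i=13 t=24 v=3: → [21,31); WM=22
i=14 t=27 v=4: → [21,31); WM=25; [14,24) fires=32
i=15 t=32 v=3: → [28,38); WM=30
i=16 t=33 v=5: → [28,38); WM=31; [21,31) fires=22
i=17 t=35 v=2: → [35,45),[28,38); WM=33
i=18 t=41 v=8: → [35,45); WM=39; [28,38) fires=10
i=19 t=44 v=3: → [42,52),[35,45); WM=42
i=20 t=42 v=6: → [42,52),[35,45); WM=42
i=21 t=31 v=2: DROP (t<42-3); WM=42
i=22 t=57 v=3: → [56,66),[49,59); WM=55; [35,45) fires=19 [42,52) fires=9
i=23 t=58 v=6: → [56,66),[49,59); WM=56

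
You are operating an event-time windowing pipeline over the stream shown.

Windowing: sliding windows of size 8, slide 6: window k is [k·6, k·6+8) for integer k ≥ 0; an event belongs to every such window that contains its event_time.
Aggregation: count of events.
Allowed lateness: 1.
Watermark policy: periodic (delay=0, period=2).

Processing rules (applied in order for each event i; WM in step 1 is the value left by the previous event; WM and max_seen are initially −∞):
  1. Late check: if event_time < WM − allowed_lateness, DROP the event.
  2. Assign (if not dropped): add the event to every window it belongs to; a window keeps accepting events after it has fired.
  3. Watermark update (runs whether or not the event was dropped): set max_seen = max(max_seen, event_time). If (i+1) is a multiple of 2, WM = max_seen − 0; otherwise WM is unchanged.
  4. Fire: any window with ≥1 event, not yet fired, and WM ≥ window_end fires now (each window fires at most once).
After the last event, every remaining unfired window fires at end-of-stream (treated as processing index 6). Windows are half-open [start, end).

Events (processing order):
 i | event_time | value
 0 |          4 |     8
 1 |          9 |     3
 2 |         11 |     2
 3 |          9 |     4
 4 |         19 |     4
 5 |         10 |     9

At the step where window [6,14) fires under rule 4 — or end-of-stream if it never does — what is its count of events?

i=0 t=4 v=8: → [0,8); WM=−∞
i=1 t=9 v=3: → [6,14); WM=9; [0,8) fires=1
i=2 t=11 v=2: → [6,14); WM=9
i=3 t=9 v=4: → [6,14); WM=11
i=4 t=19 v=4: → [18,26),[12,20); WM=11
i=5 t=10 v=9: → [6,14); WM=19; [6,14) fires=4

4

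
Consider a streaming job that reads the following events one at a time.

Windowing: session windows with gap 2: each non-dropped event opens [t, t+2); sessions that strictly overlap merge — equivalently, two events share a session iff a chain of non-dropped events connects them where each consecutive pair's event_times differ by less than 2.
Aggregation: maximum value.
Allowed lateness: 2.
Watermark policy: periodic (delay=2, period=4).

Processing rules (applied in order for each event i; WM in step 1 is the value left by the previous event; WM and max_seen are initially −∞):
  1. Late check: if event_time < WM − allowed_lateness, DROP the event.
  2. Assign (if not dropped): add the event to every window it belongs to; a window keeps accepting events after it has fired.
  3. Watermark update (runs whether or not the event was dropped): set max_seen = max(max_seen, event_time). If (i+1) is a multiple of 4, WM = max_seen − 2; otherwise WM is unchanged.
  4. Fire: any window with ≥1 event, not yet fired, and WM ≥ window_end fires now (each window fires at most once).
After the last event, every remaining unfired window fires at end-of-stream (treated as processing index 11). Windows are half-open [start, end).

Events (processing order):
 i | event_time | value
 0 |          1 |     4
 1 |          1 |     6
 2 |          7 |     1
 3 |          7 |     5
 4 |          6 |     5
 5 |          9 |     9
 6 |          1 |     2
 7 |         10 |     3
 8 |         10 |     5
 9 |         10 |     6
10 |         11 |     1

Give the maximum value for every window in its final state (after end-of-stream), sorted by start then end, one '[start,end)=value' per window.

[1,3)=6 [6,9)=5 [9,13)=9

i=0 t=1 v=4: → [1,3); WM=−∞
i=1 t=1 v=6: → [1,3); WM=−∞
i=2 t=7 v=1: → [7,9); WM=−∞
i=3 t=7 v=5: → [7,9); WM=5
i=4 t=6 v=5: → [6,9); WM=5
i=5 t=9 v=9: → [9,11); WM=5
i=6 t=1 v=2: DROP (t<5-2); WM=5
i=7 t=10 v=3: → [9,12); WM=8
i=8 t=10 v=5: → [9,12); WM=8
i=9 t=10 v=6: → [9,12); WM=8
i=10 t=11 v=1: → [9,13); WM=8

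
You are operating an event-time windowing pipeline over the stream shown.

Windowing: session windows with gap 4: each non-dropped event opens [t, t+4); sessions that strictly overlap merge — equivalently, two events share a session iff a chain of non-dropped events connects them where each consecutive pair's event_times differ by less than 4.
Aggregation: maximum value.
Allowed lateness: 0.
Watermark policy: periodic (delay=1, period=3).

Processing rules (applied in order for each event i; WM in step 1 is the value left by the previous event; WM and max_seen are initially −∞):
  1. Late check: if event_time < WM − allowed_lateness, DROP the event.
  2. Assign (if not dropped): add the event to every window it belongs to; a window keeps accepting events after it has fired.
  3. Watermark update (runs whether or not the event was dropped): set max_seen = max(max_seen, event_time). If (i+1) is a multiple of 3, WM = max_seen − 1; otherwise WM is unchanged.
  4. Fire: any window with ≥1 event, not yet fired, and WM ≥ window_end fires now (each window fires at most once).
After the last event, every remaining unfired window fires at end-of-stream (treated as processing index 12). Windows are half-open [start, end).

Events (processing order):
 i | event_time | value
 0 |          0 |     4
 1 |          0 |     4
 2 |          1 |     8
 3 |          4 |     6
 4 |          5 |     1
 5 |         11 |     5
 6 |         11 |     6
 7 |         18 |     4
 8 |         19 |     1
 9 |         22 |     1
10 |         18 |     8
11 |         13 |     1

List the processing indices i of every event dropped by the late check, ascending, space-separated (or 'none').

i=0 t=0 v=4: → [0,4); WM=−∞
i=1 t=0 v=4: → [0,4); WM=−∞
i=2 t=1 v=8: → [0,5); WM=0
i=3 t=4 v=6: → [0,8); WM=0
i=4 t=5 v=1: → [0,9); WM=0
i=5 t=11 v=5: → [11,15); WM=10
i=6 t=11 v=6: → [11,15); WM=10
i=7 t=18 v=4: → [18,22); WM=10
i=8 t=19 v=1: → [18,23); WM=18
i=9 t=22 v=1: → [18,26); WM=18
i=10 t=18 v=8: → [18,26); WM=18
i=11 t=13 v=1: DROP (t<18-0); WM=21

11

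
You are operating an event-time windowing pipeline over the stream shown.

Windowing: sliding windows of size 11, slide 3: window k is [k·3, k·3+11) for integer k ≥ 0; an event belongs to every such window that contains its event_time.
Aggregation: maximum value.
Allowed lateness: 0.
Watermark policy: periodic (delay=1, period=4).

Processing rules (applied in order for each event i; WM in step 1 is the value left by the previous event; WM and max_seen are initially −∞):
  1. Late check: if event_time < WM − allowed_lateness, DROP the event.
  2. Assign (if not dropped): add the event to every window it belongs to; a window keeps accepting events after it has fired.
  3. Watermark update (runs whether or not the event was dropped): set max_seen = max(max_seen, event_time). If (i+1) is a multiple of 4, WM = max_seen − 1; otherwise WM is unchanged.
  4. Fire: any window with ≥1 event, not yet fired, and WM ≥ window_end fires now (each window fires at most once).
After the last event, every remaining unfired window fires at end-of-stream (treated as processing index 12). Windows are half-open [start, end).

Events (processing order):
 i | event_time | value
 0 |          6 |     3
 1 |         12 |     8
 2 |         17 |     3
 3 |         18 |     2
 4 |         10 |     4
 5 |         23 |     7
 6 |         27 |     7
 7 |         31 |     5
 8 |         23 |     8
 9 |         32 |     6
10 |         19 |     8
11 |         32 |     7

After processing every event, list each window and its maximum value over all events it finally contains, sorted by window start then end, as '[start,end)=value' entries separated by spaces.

i=0 t=6 v=3: → [6,17),[3,14),[0,11); WM=−∞
i=1 t=12 v=8: → [12,23),[9,20),[6,17),[3,14); WM=−∞
i=2 t=17 v=3: → [15,26),[12,23),[9,20); WM=−∞
i=3 t=18 v=2: → [18,29),[15,26),[12,23),[9,20); WM=17; [0,11) fires=3 [3,14) fires=8 [6,17) fires=8
i=4 t=10 v=4: DROP (t<17-0); WM=17
i=5 t=23 v=7: → [21,32),[18,29),[15,26); WM=17
i=6 t=27 v=7: → [27,38),[24,35),[21,32),[18,29); WM=17
i=7 t=31 v=5: → [30,41),[27,38),[24,35),[21,32); WM=30; [9,20) fires=8 [12,23) fires=8 [15,26) fires=7 [18,29) fires=7
i=8 t=23 v=8: DROP (t<30-0); WM=30
i=9 t=32 v=6: → [30,41),[27,38),[24,35); WM=30
i=10 t=19 v=8: DROP (t<30-0); WM=30
i=11 t=32 v=7: → [30,41),[27,38),[24,35); WM=31

[0,11)=3 [3,14)=8 [6,17)=8 [9,20)=8 [12,23)=8 [15,26)=7 [18,29)=7 [21,32)=7 [24,35)=7 [27,38)=7 [30,41)=7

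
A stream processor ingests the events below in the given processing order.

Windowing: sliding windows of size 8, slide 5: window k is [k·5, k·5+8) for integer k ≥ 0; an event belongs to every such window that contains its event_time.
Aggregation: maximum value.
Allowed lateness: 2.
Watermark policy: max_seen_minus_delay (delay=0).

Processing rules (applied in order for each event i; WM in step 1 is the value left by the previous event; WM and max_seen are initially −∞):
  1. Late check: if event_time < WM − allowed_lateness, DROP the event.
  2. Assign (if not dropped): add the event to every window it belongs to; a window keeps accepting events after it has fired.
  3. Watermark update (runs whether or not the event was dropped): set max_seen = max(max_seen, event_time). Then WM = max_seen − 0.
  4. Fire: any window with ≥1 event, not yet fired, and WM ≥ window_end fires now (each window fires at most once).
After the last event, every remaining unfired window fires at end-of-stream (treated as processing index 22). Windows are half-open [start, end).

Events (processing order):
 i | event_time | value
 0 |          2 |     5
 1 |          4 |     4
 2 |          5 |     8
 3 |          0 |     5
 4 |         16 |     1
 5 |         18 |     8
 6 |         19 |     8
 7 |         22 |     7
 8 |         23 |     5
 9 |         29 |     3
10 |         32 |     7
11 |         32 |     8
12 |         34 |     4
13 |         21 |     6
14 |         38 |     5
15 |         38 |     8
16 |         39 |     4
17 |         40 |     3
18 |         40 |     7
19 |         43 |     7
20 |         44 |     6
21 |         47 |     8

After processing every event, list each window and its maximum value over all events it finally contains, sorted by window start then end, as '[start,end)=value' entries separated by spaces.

i=0 t=2 v=5: → [0,8); WM=2
i=1 t=4 v=4: → [0,8); WM=4
i=2 t=5 v=8: → [5,13),[0,8); WM=5
i=3 t=0 v=5: DROP (t<5-2); WM=5
i=4 t=16 v=1: → [15,23),[10,18); WM=16; [0,8) fires=8 [5,13) fires=8
i=5 t=18 v=8: → [15,23); WM=18; [10,18) fires=1
i=6 t=19 v=8: → [15,23); WM=19
i=7 t=22 v=7: → [20,28),[15,23); WM=22
i=8 t=23 v=5: → [20,28); WM=23; [15,23) fires=8
i=9 t=29 v=3: → [25,33); WM=29; [20,28) fires=7
i=10 t=32 v=7: → [30,38),[25,33); WM=32
i=11 t=32 v=8: → [30,38),[25,33); WM=32
i=12 t=34 v=4: → [30,38); WM=34; [25,33) fires=8
i=13 t=21 v=6: DROP (t<34-2); WM=34
i=14 t=38 v=5: → [35,43); WM=38; [30,38) fires=8
i=15 t=38 v=8: → [35,43); WM=38
i=16 t=39 v=4: → [35,43); WM=39
i=17 t=40 v=3: → [40,48),[35,43); WM=40
i=18 t=40 v=7: → [40,48),[35,43); WM=40
i=19 t=43 v=7: → [40,48); WM=43; [35,43) fires=8
i=20 t=44 v=6: → [40,48); WM=44
i=21 t=47 v=8: → [45,53),[40,48); WM=47

[0,8)=8 [5,13)=8 [10,18)=1 [15,23)=8 [20,28)=7 [25,33)=8 [30,38)=8 [35,43)=8 [40,48)=8 [45,53)=8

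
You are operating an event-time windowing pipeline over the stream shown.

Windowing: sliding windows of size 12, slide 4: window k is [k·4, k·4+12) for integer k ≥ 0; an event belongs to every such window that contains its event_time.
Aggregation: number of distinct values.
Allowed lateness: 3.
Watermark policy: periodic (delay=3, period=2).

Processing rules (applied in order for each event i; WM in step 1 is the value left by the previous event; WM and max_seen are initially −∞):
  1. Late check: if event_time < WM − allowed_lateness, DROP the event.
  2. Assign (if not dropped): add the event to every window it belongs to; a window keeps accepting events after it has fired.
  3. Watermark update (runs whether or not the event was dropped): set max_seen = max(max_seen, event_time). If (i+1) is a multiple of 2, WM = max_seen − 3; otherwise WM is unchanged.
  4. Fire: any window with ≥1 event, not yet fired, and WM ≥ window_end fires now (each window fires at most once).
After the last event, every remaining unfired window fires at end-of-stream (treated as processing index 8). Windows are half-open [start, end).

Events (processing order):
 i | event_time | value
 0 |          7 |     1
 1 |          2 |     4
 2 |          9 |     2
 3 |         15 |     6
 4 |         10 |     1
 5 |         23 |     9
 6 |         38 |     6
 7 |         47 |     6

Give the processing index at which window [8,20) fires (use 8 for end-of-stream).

5

i=0 t=7 v=1: → [4,16),[0,12); WM=−∞
i=1 t=2 v=4: → [0,12); WM=4
i=2 t=9 v=2: → [8,20),[4,16),[0,12); WM=4
i=3 t=15 v=6: → [12,24),[8,20),[4,16); WM=12; [0,12) fires=3
i=4 t=10 v=1: → [8,20),[4,16),[0,12); WM=12
i=5 t=23 v=9: → [20,32),[16,28),[12,24); WM=20; [4,16) fires=3 [8,20) fires=3
i=6 t=38 v=6: → [36,48),[32,44),[28,40); WM=20
i=7 t=47 v=6: → [44,56),[40,52),[36,48); WM=44; [12,24) fires=2 [16,28) fires=1 [20,32) fires=1 [28,40) fires=1 [32,44) fires=1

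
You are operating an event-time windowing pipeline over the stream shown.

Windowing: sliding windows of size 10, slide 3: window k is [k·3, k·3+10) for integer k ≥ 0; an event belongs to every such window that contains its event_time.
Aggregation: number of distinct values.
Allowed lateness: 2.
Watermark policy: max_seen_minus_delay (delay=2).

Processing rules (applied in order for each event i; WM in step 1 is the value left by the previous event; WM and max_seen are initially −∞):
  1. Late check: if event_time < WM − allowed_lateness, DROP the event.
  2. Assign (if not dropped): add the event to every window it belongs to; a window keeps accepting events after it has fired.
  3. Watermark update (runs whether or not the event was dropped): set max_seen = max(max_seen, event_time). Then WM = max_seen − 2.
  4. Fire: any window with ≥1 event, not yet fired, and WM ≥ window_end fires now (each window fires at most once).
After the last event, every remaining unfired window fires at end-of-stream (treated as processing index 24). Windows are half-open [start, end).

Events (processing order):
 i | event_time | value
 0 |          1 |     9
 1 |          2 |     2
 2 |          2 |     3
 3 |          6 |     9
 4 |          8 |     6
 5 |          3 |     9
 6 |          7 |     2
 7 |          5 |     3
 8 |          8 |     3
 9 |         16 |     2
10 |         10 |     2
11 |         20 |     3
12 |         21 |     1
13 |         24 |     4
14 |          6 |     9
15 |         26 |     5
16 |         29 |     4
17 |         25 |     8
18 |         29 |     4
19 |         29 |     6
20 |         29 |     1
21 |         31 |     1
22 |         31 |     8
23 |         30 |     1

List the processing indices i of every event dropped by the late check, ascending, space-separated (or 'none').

i=0 t=1 v=9: → [0,10); WM=-1
i=1 t=2 v=2: → [0,10); WM=0
i=2 t=2 v=3: → [0,10); WM=0
i=3 t=6 v=9: → [6,16),[3,13),[0,10); WM=4
i=4 t=8 v=6: → [6,16),[3,13),[0,10); WM=6
i=5 t=3 v=9: DROP (t<6-2); WM=6
i=6 t=7 v=2: → [6,16),[3,13),[0,10); WM=6
i=7 t=5 v=3: → [3,13),[0,10); WM=6
i=8 t=8 v=3: → [6,16),[3,13),[0,10); WM=6
i=9 t=16 v=2: → [15,25),[12,22),[9,19); WM=14; [0,10) fires=4 [3,13) fires=4
i=10 t=10 v=2: DROP (t<14-2); WM=14
i=11 t=20 v=3: → [18,28),[15,25),[12,22); WM=18; [6,16) fires=4
i=12 t=21 v=1: → [21,31),[18,28),[15,25),[12,22); WM=19; [9,19) fires=1
i=13 t=24 v=4: → [24,34),[21,31),[18,28),[15,25); WM=22; [12,22) fires=3
i=14 t=6 v=9: DROP (t<22-2); WM=22
i=15 t=26 v=5: → [24,34),[21,31),[18,28); WM=24
i=16 t=29 v=4: → [27,37),[24,34),[21,31); WM=27; [15,25) fires=4
i=17 t=25 v=8: → [24,34),[21,31),[18,28); WM=27
i=18 t=29 v=4: → [27,37),[24,34),[21,31); WM=27
i=19 t=29 v=6: → [27,37),[24,34),[21,31); WM=27
i=20 t=29 v=1: → [27,37),[24,34),[21,31); WM=27
i=21 t=31 v=1: → [30,40),[27,37),[24,34); WM=29; [18,28) fires=5
i=22 t=31 v=8: → [30,40),[27,37),[24,34); WM=29
i=23 t=30 v=1: → [30,40),[27,37),[24,34),[21,31); WM=29

5 10 14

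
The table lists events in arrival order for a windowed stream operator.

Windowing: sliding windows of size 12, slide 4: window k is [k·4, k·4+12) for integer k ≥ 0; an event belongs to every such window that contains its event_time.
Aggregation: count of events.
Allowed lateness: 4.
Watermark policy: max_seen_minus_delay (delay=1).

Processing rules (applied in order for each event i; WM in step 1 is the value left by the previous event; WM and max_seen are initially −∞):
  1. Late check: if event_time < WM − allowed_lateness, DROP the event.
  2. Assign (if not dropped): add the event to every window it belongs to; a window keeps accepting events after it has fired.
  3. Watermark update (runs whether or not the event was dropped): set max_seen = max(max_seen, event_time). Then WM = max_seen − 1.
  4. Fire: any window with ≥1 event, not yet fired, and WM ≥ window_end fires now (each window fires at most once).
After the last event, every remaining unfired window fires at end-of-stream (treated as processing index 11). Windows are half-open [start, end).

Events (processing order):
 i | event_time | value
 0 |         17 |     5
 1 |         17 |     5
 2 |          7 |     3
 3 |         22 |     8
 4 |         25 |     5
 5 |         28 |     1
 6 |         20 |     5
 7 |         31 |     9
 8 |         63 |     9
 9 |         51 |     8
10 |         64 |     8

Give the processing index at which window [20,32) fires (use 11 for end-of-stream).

8

i=0 t=17 v=5: → [16,28),[12,24),[8,20); WM=16
i=1 t=17 v=5: → [16,28),[12,24),[8,20); WM=16
i=2 t=7 v=3: DROP (t<16-4); WM=16
i=3 t=22 v=8: → [20,32),[16,28),[12,24); WM=21; [8,20) fires=2
i=4 t=25 v=5: → [24,36),[20,32),[16,28); WM=24; [12,24) fires=3
i=5 t=28 v=1: → [28,40),[24,36),[20,32); WM=27
i=6 t=20 v=5: DROP (t<27-4); WM=27
i=7 t=31 v=9: → [28,40),[24,36),[20,32); WM=30; [16,28) fires=4
i=8 t=63 v=9: → [60,72),[56,68),[52,64); WM=62; [20,32) fires=4 [24,36) fires=3 [28,40) fires=2
i=9 t=51 v=8: DROP (t<62-4); WM=62
i=10 t=64 v=8: → [64,76),[60,72),[56,68); WM=63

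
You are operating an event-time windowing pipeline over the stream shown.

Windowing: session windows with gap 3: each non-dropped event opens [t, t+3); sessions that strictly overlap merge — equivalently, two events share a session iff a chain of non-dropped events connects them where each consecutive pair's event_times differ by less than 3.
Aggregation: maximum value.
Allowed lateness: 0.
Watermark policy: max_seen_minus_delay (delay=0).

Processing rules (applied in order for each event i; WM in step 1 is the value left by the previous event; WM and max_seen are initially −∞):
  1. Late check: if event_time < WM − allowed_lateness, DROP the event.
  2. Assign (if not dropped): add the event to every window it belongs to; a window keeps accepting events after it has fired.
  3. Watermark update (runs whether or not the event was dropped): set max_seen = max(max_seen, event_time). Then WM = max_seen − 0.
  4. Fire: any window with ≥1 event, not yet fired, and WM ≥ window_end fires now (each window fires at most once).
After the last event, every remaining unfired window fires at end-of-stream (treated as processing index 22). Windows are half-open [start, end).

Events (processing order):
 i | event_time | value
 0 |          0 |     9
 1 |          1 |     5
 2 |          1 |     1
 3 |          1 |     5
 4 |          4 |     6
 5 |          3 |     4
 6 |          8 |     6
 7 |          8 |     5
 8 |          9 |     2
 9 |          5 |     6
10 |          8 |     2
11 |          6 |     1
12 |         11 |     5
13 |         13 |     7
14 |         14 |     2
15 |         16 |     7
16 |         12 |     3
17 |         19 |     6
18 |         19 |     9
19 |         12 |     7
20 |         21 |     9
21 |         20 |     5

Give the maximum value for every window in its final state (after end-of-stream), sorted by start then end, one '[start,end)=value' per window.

i=0 t=0 v=9: → [0,3); WM=0
i=1 t=1 v=5: → [0,4); WM=1
i=2 t=1 v=1: → [0,4); WM=1
i=3 t=1 v=5: → [0,4); WM=1
i=4 t=4 v=6: → [4,7); WM=4
i=5 t=3 v=4: DROP (t<4-0); WM=4
i=6 t=8 v=6: → [8,11); WM=8
i=7 t=8 v=5: → [8,11); WM=8
i=8 t=9 v=2: → [8,12); WM=9
i=9 t=5 v=6: DROP (t<9-0); WM=9
i=10 t=8 v=2: DROP (t<9-0); WM=9
i=11 t=6 v=1: DROP (t<9-0); WM=9
i=12 t=11 v=5: → [8,14); WM=11
i=13 t=13 v=7: → [8,16); WM=13
i=14 t=14 v=2: → [8,17); WM=14
i=15 t=16 v=7: → [8,19); WM=16
i=16 t=12 v=3: DROP (t<16-0); WM=16
i=17 t=19 v=6: → [19,22); WM=19
i=18 t=19 v=9: → [19,22); WM=19
i=19 t=12 v=7: DROP (t<19-0); WM=19
i=20 t=21 v=9: → [19,24); WM=21
i=21 t=20 v=5: DROP (t<21-0); WM=21

[0,4)=9 [4,7)=6 [8,19)=7 [19,24)=9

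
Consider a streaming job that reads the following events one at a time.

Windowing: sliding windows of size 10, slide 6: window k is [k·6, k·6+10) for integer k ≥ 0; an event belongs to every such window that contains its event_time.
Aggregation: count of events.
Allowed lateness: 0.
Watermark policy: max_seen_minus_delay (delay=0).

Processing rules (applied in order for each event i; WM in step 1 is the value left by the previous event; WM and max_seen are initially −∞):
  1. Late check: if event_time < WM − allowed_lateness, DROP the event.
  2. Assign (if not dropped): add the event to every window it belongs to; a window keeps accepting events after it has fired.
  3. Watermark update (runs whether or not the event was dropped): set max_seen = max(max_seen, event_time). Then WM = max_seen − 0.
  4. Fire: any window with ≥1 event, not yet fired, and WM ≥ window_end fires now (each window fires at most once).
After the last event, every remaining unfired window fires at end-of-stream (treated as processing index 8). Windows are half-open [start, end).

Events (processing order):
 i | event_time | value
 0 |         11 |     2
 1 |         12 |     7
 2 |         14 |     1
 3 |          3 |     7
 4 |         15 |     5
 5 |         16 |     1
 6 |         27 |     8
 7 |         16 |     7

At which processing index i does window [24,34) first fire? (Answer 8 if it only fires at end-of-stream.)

8

i=0 t=11 v=2: → [6,16); WM=11
i=1 t=12 v=7: → [12,22),[6,16); WM=12
i=2 t=14 v=1: → [12,22),[6,16); WM=14
i=3 t=3 v=7: DROP (t<14-0); WM=14
i=4 t=15 v=5: → [12,22),[6,16); WM=15
i=5 t=16 v=1: → [12,22); WM=16; [6,16) fires=4
i=6 t=27 v=8: → [24,34),[18,28); WM=27; [12,22) fires=4
i=7 t=16 v=7: DROP (t<27-0); WM=27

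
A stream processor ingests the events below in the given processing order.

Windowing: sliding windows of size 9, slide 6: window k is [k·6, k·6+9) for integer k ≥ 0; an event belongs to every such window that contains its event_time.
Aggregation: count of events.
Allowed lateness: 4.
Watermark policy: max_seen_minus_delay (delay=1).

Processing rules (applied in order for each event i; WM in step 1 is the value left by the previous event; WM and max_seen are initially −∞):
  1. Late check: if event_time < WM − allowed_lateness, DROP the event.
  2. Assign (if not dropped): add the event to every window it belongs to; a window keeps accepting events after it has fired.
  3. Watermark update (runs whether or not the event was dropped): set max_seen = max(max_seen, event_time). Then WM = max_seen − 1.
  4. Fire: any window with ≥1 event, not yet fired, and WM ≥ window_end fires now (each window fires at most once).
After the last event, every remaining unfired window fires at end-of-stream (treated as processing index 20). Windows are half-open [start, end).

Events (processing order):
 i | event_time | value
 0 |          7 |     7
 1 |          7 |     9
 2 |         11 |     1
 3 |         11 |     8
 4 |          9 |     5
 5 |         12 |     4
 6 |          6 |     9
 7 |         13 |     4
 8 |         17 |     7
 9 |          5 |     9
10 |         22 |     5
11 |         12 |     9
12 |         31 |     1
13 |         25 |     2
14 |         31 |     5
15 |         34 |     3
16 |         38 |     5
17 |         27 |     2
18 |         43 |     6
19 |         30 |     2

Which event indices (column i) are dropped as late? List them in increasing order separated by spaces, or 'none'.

i=0 t=7 v=7: → [6,15),[0,9); WM=6
i=1 t=7 v=9: → [6,15),[0,9); WM=6
i=2 t=11 v=1: → [6,15); WM=10; [0,9) fires=2
i=3 t=11 v=8: → [6,15); WM=10
i=4 t=9 v=5: → [6,15); WM=10
i=5 t=12 v=4: → [12,21),[6,15); WM=11
i=6 t=6 v=9: DROP (t<11-4); WM=11
i=7 t=13 v=4: → [12,21),[6,15); WM=12
i=8 t=17 v=7: → [12,21); WM=16; [6,15) fires=7
i=9 t=5 v=9: DROP (t<16-4); WM=16
i=10 t=22 v=5: → [18,27); WM=21; [12,21) fires=3
i=11 t=12 v=9: DROP (t<21-4); WM=21
i=12 t=31 v=1: → [30,39),[24,33); WM=30; [18,27) fires=1
i=13 t=25 v=2: DROP (t<30-4); WM=30
i=14 t=31 v=5: → [30,39),[24,33); WM=30
i=15 t=34 v=3: → [30,39); WM=33; [24,33) fires=2
i=16 t=38 v=5: → [36,45),[30,39); WM=37
i=17 t=27 v=2: DROP (t<37-4); WM=37
i=18 t=43 v=6: → [42,51),[36,45); WM=42; [30,39) fires=4
i=19 t=30 v=2: DROP (t<42-4); WM=42

6 9 11 13 17 19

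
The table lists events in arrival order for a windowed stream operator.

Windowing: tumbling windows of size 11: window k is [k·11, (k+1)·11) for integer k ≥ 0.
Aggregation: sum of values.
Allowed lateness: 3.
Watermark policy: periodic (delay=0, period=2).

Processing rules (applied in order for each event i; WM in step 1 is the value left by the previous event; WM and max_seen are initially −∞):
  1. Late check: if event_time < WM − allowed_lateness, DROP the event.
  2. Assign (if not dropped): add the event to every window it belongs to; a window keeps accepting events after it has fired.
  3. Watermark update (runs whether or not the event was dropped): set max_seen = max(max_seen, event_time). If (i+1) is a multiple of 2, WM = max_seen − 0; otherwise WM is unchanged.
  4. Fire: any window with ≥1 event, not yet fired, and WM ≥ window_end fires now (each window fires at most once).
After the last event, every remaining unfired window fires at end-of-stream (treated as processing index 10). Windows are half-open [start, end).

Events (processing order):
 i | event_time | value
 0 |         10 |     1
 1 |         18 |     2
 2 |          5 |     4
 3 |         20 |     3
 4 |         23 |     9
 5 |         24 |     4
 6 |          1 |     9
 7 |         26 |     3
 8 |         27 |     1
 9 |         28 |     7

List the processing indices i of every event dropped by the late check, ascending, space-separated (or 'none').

i=0 t=10 v=1: → [0,11); WM=−∞
i=1 t=18 v=2: → [11,22); WM=18; [0,11) fires=1
i=2 t=5 v=4: DROP (t<18-3); WM=18
i=3 t=20 v=3: → [11,22); WM=20
i=4 t=23 v=9: → [22,33); WM=20
i=5 t=24 v=4: → [22,33); WM=24; [11,22) fires=5
i=6 t=1 v=9: DROP (t<24-3); WM=24
i=7 t=26 v=3: → [22,33); WM=26
i=8 t=27 v=1: → [22,33); WM=26
i=9 t=28 v=7: → [22,33); WM=28

2 6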